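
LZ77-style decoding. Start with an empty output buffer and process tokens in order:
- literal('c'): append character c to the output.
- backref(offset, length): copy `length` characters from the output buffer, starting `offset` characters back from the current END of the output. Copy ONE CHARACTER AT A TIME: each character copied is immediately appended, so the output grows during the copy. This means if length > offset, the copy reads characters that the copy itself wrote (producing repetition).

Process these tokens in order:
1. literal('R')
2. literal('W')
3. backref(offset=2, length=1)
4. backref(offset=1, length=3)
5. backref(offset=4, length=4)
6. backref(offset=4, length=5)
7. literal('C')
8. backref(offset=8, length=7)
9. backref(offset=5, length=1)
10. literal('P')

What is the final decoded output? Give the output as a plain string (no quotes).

Token 1: literal('R'). Output: "R"
Token 2: literal('W'). Output: "RW"
Token 3: backref(off=2, len=1). Copied 'R' from pos 0. Output: "RWR"
Token 4: backref(off=1, len=3) (overlapping!). Copied 'RRR' from pos 2. Output: "RWRRRR"
Token 5: backref(off=4, len=4). Copied 'RRRR' from pos 2. Output: "RWRRRRRRRR"
Token 6: backref(off=4, len=5) (overlapping!). Copied 'RRRRR' from pos 6. Output: "RWRRRRRRRRRRRRR"
Token 7: literal('C'). Output: "RWRRRRRRRRRRRRRC"
Token 8: backref(off=8, len=7). Copied 'RRRRRRR' from pos 8. Output: "RWRRRRRRRRRRRRRCRRRRRRR"
Token 9: backref(off=5, len=1). Copied 'R' from pos 18. Output: "RWRRRRRRRRRRRRRCRRRRRRRR"
Token 10: literal('P'). Output: "RWRRRRRRRRRRRRRCRRRRRRRRP"

Answer: RWRRRRRRRRRRRRRCRRRRRRRRP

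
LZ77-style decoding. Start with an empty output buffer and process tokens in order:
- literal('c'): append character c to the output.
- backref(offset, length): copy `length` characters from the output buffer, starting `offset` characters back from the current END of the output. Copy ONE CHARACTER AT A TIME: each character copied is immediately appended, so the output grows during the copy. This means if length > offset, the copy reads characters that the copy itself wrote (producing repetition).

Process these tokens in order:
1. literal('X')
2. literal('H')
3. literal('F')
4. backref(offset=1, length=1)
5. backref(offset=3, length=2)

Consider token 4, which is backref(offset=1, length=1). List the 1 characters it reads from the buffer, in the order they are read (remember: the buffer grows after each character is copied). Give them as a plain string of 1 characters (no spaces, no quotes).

Answer: F

Derivation:
Token 1: literal('X'). Output: "X"
Token 2: literal('H'). Output: "XH"
Token 3: literal('F'). Output: "XHF"
Token 4: backref(off=1, len=1). Buffer before: "XHF" (len 3)
  byte 1: read out[2]='F', append. Buffer now: "XHFF"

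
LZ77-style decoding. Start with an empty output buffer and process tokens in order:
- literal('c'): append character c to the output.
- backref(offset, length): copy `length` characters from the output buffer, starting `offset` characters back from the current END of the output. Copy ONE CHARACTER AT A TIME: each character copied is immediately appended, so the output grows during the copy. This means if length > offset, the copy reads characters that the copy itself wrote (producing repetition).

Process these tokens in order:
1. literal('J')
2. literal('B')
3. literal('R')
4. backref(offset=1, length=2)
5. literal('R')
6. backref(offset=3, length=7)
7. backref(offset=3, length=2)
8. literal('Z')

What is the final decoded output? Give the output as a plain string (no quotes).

Answer: JBRRRRRRRRRRRRRZ

Derivation:
Token 1: literal('J'). Output: "J"
Token 2: literal('B'). Output: "JB"
Token 3: literal('R'). Output: "JBR"
Token 4: backref(off=1, len=2) (overlapping!). Copied 'RR' from pos 2. Output: "JBRRR"
Token 5: literal('R'). Output: "JBRRRR"
Token 6: backref(off=3, len=7) (overlapping!). Copied 'RRRRRRR' from pos 3. Output: "JBRRRRRRRRRRR"
Token 7: backref(off=3, len=2). Copied 'RR' from pos 10. Output: "JBRRRRRRRRRRRRR"
Token 8: literal('Z'). Output: "JBRRRRRRRRRRRRRZ"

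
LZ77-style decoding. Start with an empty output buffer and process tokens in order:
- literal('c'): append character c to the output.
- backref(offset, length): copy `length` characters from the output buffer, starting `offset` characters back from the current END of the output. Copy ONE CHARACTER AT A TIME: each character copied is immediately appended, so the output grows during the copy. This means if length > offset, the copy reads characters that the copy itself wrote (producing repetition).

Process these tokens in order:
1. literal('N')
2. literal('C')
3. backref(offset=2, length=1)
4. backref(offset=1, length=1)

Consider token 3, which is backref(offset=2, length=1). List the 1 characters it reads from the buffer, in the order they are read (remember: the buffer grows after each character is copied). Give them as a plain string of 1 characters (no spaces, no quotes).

Answer: N

Derivation:
Token 1: literal('N'). Output: "N"
Token 2: literal('C'). Output: "NC"
Token 3: backref(off=2, len=1). Buffer before: "NC" (len 2)
  byte 1: read out[0]='N', append. Buffer now: "NCN"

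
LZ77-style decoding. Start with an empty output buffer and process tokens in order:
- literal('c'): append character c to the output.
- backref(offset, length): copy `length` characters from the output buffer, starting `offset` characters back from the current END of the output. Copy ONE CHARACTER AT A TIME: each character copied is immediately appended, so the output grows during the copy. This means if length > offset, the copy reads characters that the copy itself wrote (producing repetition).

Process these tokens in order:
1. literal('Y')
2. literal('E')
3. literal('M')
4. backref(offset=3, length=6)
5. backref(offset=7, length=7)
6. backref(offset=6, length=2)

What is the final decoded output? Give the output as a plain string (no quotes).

Answer: YEMYEMYEMMYEMYEMYE

Derivation:
Token 1: literal('Y'). Output: "Y"
Token 2: literal('E'). Output: "YE"
Token 3: literal('M'). Output: "YEM"
Token 4: backref(off=3, len=6) (overlapping!). Copied 'YEMYEM' from pos 0. Output: "YEMYEMYEM"
Token 5: backref(off=7, len=7). Copied 'MYEMYEM' from pos 2. Output: "YEMYEMYEMMYEMYEM"
Token 6: backref(off=6, len=2). Copied 'YE' from pos 10. Output: "YEMYEMYEMMYEMYEMYE"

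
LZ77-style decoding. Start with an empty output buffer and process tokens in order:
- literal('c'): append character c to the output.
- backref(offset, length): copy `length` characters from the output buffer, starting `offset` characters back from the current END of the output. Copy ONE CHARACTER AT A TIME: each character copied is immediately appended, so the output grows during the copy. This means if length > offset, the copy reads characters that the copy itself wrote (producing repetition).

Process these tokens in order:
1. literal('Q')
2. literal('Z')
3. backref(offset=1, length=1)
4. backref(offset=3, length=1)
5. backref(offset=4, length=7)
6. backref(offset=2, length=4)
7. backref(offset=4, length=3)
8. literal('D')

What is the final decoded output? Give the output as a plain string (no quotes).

Token 1: literal('Q'). Output: "Q"
Token 2: literal('Z'). Output: "QZ"
Token 3: backref(off=1, len=1). Copied 'Z' from pos 1. Output: "QZZ"
Token 4: backref(off=3, len=1). Copied 'Q' from pos 0. Output: "QZZQ"
Token 5: backref(off=4, len=7) (overlapping!). Copied 'QZZQQZZ' from pos 0. Output: "QZZQQZZQQZZ"
Token 6: backref(off=2, len=4) (overlapping!). Copied 'ZZZZ' from pos 9. Output: "QZZQQZZQQZZZZZZ"
Token 7: backref(off=4, len=3). Copied 'ZZZ' from pos 11. Output: "QZZQQZZQQZZZZZZZZZ"
Token 8: literal('D'). Output: "QZZQQZZQQZZZZZZZZZD"

Answer: QZZQQZZQQZZZZZZZZZD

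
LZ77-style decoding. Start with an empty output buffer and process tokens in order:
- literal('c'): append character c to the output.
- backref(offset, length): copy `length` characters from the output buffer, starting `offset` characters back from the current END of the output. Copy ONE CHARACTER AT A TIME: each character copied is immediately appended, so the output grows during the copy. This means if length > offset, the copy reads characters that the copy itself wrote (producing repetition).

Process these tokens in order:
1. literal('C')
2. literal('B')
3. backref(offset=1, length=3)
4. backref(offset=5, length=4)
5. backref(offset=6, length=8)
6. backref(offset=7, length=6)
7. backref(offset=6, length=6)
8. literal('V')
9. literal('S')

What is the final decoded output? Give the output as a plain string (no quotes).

Token 1: literal('C'). Output: "C"
Token 2: literal('B'). Output: "CB"
Token 3: backref(off=1, len=3) (overlapping!). Copied 'BBB' from pos 1. Output: "CBBBB"
Token 4: backref(off=5, len=4). Copied 'CBBB' from pos 0. Output: "CBBBBCBBB"
Token 5: backref(off=6, len=8) (overlapping!). Copied 'BBCBBBBB' from pos 3. Output: "CBBBBCBBBBBCBBBBB"
Token 6: backref(off=7, len=6). Copied 'BCBBBB' from pos 10. Output: "CBBBBCBBBBBCBBBBBBCBBBB"
Token 7: backref(off=6, len=6). Copied 'BCBBBB' from pos 17. Output: "CBBBBCBBBBBCBBBBBBCBBBBBCBBBB"
Token 8: literal('V'). Output: "CBBBBCBBBBBCBBBBBBCBBBBBCBBBBV"
Token 9: literal('S'). Output: "CBBBBCBBBBBCBBBBBBCBBBBBCBBBBVS"

Answer: CBBBBCBBBBBCBBBBBBCBBBBBCBBBBVS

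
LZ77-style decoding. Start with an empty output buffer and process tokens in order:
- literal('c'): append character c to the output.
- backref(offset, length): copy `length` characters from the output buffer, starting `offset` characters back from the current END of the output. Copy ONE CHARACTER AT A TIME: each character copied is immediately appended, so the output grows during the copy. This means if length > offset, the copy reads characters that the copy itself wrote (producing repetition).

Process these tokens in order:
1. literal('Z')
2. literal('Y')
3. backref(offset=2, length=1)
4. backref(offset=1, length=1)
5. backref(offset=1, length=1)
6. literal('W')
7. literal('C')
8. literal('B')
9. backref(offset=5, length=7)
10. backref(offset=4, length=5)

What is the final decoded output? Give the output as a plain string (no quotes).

Answer: ZYZZZWCBZZWCBZZCBZZC

Derivation:
Token 1: literal('Z'). Output: "Z"
Token 2: literal('Y'). Output: "ZY"
Token 3: backref(off=2, len=1). Copied 'Z' from pos 0. Output: "ZYZ"
Token 4: backref(off=1, len=1). Copied 'Z' from pos 2. Output: "ZYZZ"
Token 5: backref(off=1, len=1). Copied 'Z' from pos 3. Output: "ZYZZZ"
Token 6: literal('W'). Output: "ZYZZZW"
Token 7: literal('C'). Output: "ZYZZZWC"
Token 8: literal('B'). Output: "ZYZZZWCB"
Token 9: backref(off=5, len=7) (overlapping!). Copied 'ZZWCBZZ' from pos 3. Output: "ZYZZZWCBZZWCBZZ"
Token 10: backref(off=4, len=5) (overlapping!). Copied 'CBZZC' from pos 11. Output: "ZYZZZWCBZZWCBZZCBZZC"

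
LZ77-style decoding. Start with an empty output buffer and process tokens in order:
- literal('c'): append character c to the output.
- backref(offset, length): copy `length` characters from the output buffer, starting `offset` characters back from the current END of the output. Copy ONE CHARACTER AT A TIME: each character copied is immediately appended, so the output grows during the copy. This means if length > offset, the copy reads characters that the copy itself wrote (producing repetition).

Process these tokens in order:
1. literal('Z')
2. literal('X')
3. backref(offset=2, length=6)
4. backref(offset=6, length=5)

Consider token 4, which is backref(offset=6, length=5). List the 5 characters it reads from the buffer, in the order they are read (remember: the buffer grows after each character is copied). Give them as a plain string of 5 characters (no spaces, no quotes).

Token 1: literal('Z'). Output: "Z"
Token 2: literal('X'). Output: "ZX"
Token 3: backref(off=2, len=6) (overlapping!). Copied 'ZXZXZX' from pos 0. Output: "ZXZXZXZX"
Token 4: backref(off=6, len=5). Buffer before: "ZXZXZXZX" (len 8)
  byte 1: read out[2]='Z', append. Buffer now: "ZXZXZXZXZ"
  byte 2: read out[3]='X', append. Buffer now: "ZXZXZXZXZX"
  byte 3: read out[4]='Z', append. Buffer now: "ZXZXZXZXZXZ"
  byte 4: read out[5]='X', append. Buffer now: "ZXZXZXZXZXZX"
  byte 5: read out[6]='Z', append. Buffer now: "ZXZXZXZXZXZXZ"

Answer: ZXZXZ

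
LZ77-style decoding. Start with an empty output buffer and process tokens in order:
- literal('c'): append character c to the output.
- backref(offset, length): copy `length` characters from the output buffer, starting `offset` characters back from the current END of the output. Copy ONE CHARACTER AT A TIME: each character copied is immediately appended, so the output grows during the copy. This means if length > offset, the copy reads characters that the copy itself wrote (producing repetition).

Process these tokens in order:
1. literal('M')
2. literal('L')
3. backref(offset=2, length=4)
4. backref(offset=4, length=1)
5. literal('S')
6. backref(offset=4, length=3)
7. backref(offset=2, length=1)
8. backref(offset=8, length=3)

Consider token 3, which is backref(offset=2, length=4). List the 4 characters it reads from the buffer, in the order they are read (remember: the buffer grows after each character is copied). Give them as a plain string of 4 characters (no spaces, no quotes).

Answer: MLML

Derivation:
Token 1: literal('M'). Output: "M"
Token 2: literal('L'). Output: "ML"
Token 3: backref(off=2, len=4). Buffer before: "ML" (len 2)
  byte 1: read out[0]='M', append. Buffer now: "MLM"
  byte 2: read out[1]='L', append. Buffer now: "MLML"
  byte 3: read out[2]='M', append. Buffer now: "MLMLM"
  byte 4: read out[3]='L', append. Buffer now: "MLMLML"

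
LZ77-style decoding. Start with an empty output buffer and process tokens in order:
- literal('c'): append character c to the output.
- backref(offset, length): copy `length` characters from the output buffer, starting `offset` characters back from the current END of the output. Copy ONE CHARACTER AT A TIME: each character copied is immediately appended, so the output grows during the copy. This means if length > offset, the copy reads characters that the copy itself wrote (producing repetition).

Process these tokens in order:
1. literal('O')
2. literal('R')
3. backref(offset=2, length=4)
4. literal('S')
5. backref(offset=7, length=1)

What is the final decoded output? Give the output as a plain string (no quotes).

Answer: ORORORSO

Derivation:
Token 1: literal('O'). Output: "O"
Token 2: literal('R'). Output: "OR"
Token 3: backref(off=2, len=4) (overlapping!). Copied 'OROR' from pos 0. Output: "OROROR"
Token 4: literal('S'). Output: "ORORORS"
Token 5: backref(off=7, len=1). Copied 'O' from pos 0. Output: "ORORORSO"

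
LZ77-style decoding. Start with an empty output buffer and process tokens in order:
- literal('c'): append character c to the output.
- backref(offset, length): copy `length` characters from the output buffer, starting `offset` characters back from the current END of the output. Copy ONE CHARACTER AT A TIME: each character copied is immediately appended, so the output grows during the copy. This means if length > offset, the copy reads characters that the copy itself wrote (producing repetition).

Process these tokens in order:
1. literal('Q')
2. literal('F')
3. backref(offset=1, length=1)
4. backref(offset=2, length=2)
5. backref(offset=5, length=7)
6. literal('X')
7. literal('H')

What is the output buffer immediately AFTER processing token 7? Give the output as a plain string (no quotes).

Answer: QFFFFQFFFFQFXH

Derivation:
Token 1: literal('Q'). Output: "Q"
Token 2: literal('F'). Output: "QF"
Token 3: backref(off=1, len=1). Copied 'F' from pos 1. Output: "QFF"
Token 4: backref(off=2, len=2). Copied 'FF' from pos 1. Output: "QFFFF"
Token 5: backref(off=5, len=7) (overlapping!). Copied 'QFFFFQF' from pos 0. Output: "QFFFFQFFFFQF"
Token 6: literal('X'). Output: "QFFFFQFFFFQFX"
Token 7: literal('H'). Output: "QFFFFQFFFFQFXH"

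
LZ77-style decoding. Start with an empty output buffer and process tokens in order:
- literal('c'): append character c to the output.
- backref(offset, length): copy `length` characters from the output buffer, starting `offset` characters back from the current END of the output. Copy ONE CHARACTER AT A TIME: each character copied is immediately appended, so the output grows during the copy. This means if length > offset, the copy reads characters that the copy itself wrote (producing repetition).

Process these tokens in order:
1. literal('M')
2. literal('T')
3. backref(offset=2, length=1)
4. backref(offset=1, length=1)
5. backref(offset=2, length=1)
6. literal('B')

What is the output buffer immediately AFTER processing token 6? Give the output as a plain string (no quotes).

Token 1: literal('M'). Output: "M"
Token 2: literal('T'). Output: "MT"
Token 3: backref(off=2, len=1). Copied 'M' from pos 0. Output: "MTM"
Token 4: backref(off=1, len=1). Copied 'M' from pos 2. Output: "MTMM"
Token 5: backref(off=2, len=1). Copied 'M' from pos 2. Output: "MTMMM"
Token 6: literal('B'). Output: "MTMMMB"

Answer: MTMMMB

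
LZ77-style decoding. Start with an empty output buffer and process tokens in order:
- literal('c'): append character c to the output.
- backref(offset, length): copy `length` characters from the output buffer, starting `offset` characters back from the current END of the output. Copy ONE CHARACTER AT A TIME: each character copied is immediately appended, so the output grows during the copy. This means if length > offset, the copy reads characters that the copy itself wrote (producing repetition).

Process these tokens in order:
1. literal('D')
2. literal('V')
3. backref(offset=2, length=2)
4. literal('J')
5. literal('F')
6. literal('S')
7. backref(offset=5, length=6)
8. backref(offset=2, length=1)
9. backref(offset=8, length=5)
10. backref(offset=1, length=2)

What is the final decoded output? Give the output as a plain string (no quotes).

Token 1: literal('D'). Output: "D"
Token 2: literal('V'). Output: "DV"
Token 3: backref(off=2, len=2). Copied 'DV' from pos 0. Output: "DVDV"
Token 4: literal('J'). Output: "DVDVJ"
Token 5: literal('F'). Output: "DVDVJF"
Token 6: literal('S'). Output: "DVDVJFS"
Token 7: backref(off=5, len=6) (overlapping!). Copied 'DVJFSD' from pos 2. Output: "DVDVJFSDVJFSD"
Token 8: backref(off=2, len=1). Copied 'S' from pos 11. Output: "DVDVJFSDVJFSDS"
Token 9: backref(off=8, len=5). Copied 'SDVJF' from pos 6. Output: "DVDVJFSDVJFSDSSDVJF"
Token 10: backref(off=1, len=2) (overlapping!). Copied 'FF' from pos 18. Output: "DVDVJFSDVJFSDSSDVJFFF"

Answer: DVDVJFSDVJFSDSSDVJFFF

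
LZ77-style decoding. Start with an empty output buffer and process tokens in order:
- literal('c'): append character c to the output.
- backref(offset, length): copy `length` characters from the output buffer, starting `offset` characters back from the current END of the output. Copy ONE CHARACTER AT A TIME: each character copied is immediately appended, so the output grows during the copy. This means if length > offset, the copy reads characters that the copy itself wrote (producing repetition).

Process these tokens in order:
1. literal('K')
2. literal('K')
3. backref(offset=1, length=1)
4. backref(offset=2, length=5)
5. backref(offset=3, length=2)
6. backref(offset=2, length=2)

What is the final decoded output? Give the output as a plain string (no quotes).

Token 1: literal('K'). Output: "K"
Token 2: literal('K'). Output: "KK"
Token 3: backref(off=1, len=1). Copied 'K' from pos 1. Output: "KKK"
Token 4: backref(off=2, len=5) (overlapping!). Copied 'KKKKK' from pos 1. Output: "KKKKKKKK"
Token 5: backref(off=3, len=2). Copied 'KK' from pos 5. Output: "KKKKKKKKKK"
Token 6: backref(off=2, len=2). Copied 'KK' from pos 8. Output: "KKKKKKKKKKKK"

Answer: KKKKKKKKKKKK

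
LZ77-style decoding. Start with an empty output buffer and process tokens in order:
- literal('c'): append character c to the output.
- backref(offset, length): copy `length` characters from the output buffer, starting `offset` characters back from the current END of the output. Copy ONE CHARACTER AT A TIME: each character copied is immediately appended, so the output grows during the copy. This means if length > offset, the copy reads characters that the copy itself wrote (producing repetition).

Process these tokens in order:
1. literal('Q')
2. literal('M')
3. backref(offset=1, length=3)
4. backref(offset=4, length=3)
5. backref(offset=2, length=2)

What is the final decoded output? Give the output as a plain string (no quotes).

Token 1: literal('Q'). Output: "Q"
Token 2: literal('M'). Output: "QM"
Token 3: backref(off=1, len=3) (overlapping!). Copied 'MMM' from pos 1. Output: "QMMMM"
Token 4: backref(off=4, len=3). Copied 'MMM' from pos 1. Output: "QMMMMMMM"
Token 5: backref(off=2, len=2). Copied 'MM' from pos 6. Output: "QMMMMMMMMM"

Answer: QMMMMMMMMM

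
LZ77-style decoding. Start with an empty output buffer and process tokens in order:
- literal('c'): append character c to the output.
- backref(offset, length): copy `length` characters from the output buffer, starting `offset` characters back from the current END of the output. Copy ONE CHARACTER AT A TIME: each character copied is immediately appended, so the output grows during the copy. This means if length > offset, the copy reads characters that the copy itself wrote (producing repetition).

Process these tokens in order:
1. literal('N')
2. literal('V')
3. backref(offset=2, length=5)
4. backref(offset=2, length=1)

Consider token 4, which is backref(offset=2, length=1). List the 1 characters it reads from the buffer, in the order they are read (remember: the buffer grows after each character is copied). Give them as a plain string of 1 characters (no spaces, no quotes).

Token 1: literal('N'). Output: "N"
Token 2: literal('V'). Output: "NV"
Token 3: backref(off=2, len=5) (overlapping!). Copied 'NVNVN' from pos 0. Output: "NVNVNVN"
Token 4: backref(off=2, len=1). Buffer before: "NVNVNVN" (len 7)
  byte 1: read out[5]='V', append. Buffer now: "NVNVNVNV"

Answer: V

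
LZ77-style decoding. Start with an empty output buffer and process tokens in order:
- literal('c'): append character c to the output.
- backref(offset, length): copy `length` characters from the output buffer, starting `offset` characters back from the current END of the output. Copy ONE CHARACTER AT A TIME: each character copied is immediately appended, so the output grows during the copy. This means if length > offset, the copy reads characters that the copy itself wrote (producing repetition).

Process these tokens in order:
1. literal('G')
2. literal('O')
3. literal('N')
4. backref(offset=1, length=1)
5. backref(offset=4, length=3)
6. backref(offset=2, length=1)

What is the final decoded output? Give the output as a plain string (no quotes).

Token 1: literal('G'). Output: "G"
Token 2: literal('O'). Output: "GO"
Token 3: literal('N'). Output: "GON"
Token 4: backref(off=1, len=1). Copied 'N' from pos 2. Output: "GONN"
Token 5: backref(off=4, len=3). Copied 'GON' from pos 0. Output: "GONNGON"
Token 6: backref(off=2, len=1). Copied 'O' from pos 5. Output: "GONNGONO"

Answer: GONNGONO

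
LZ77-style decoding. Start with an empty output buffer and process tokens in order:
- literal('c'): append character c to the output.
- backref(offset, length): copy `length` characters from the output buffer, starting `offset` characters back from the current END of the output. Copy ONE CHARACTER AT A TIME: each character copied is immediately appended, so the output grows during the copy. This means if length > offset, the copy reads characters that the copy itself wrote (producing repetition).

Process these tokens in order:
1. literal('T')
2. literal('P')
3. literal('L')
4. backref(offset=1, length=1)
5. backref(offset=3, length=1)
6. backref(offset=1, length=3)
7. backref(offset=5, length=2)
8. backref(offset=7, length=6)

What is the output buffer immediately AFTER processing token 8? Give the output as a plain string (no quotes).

Answer: TPLLPPPPLPLPPPPL

Derivation:
Token 1: literal('T'). Output: "T"
Token 2: literal('P'). Output: "TP"
Token 3: literal('L'). Output: "TPL"
Token 4: backref(off=1, len=1). Copied 'L' from pos 2. Output: "TPLL"
Token 5: backref(off=3, len=1). Copied 'P' from pos 1. Output: "TPLLP"
Token 6: backref(off=1, len=3) (overlapping!). Copied 'PPP' from pos 4. Output: "TPLLPPPP"
Token 7: backref(off=5, len=2). Copied 'LP' from pos 3. Output: "TPLLPPPPLP"
Token 8: backref(off=7, len=6). Copied 'LPPPPL' from pos 3. Output: "TPLLPPPPLPLPPPPL"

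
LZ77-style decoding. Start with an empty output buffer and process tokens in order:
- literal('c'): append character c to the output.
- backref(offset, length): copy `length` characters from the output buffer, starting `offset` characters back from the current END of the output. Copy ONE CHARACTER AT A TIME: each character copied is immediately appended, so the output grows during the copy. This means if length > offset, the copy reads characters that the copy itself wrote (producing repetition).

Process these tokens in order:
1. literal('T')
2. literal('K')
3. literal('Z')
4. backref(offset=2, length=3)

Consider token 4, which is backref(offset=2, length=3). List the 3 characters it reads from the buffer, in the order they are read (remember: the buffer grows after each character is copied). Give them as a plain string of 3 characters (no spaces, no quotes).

Token 1: literal('T'). Output: "T"
Token 2: literal('K'). Output: "TK"
Token 3: literal('Z'). Output: "TKZ"
Token 4: backref(off=2, len=3). Buffer before: "TKZ" (len 3)
  byte 1: read out[1]='K', append. Buffer now: "TKZK"
  byte 2: read out[2]='Z', append. Buffer now: "TKZKZ"
  byte 3: read out[3]='K', append. Buffer now: "TKZKZK"

Answer: KZK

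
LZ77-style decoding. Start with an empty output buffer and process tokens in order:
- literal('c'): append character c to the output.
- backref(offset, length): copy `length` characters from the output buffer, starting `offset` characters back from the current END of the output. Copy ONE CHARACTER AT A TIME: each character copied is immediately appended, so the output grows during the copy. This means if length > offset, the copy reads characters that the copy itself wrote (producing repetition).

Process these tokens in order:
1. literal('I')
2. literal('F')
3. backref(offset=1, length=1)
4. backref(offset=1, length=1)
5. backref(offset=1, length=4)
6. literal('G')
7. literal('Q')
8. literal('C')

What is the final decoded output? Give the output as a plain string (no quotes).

Token 1: literal('I'). Output: "I"
Token 2: literal('F'). Output: "IF"
Token 3: backref(off=1, len=1). Copied 'F' from pos 1. Output: "IFF"
Token 4: backref(off=1, len=1). Copied 'F' from pos 2. Output: "IFFF"
Token 5: backref(off=1, len=4) (overlapping!). Copied 'FFFF' from pos 3. Output: "IFFFFFFF"
Token 6: literal('G'). Output: "IFFFFFFFG"
Token 7: literal('Q'). Output: "IFFFFFFFGQ"
Token 8: literal('C'). Output: "IFFFFFFFGQC"

Answer: IFFFFFFFGQC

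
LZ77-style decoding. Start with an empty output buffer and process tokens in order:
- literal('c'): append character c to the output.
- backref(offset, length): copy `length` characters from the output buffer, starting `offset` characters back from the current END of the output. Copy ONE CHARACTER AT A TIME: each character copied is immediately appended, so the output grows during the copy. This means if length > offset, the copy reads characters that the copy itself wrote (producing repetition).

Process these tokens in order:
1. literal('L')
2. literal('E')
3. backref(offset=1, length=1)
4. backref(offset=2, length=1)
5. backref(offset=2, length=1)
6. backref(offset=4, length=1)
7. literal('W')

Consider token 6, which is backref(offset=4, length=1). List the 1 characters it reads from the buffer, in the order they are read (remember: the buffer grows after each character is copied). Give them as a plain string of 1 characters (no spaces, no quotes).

Answer: E

Derivation:
Token 1: literal('L'). Output: "L"
Token 2: literal('E'). Output: "LE"
Token 3: backref(off=1, len=1). Copied 'E' from pos 1. Output: "LEE"
Token 4: backref(off=2, len=1). Copied 'E' from pos 1. Output: "LEEE"
Token 5: backref(off=2, len=1). Copied 'E' from pos 2. Output: "LEEEE"
Token 6: backref(off=4, len=1). Buffer before: "LEEEE" (len 5)
  byte 1: read out[1]='E', append. Buffer now: "LEEEEE"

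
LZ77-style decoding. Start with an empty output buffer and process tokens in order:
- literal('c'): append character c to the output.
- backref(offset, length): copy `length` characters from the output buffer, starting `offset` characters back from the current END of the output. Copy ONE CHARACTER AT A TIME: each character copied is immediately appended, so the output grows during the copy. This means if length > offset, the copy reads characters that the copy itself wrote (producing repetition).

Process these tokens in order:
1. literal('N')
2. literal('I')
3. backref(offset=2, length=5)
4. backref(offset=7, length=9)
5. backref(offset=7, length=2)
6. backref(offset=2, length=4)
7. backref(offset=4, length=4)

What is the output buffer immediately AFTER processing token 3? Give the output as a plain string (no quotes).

Token 1: literal('N'). Output: "N"
Token 2: literal('I'). Output: "NI"
Token 3: backref(off=2, len=5) (overlapping!). Copied 'NININ' from pos 0. Output: "NINININ"

Answer: NINININ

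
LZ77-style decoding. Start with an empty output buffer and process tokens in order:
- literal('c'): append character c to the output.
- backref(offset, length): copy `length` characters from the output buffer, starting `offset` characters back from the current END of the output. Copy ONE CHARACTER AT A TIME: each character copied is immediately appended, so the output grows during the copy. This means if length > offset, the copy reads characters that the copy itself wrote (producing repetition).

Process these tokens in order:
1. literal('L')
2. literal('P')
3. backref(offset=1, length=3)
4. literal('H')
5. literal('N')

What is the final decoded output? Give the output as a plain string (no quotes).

Answer: LPPPPHN

Derivation:
Token 1: literal('L'). Output: "L"
Token 2: literal('P'). Output: "LP"
Token 3: backref(off=1, len=3) (overlapping!). Copied 'PPP' from pos 1. Output: "LPPPP"
Token 4: literal('H'). Output: "LPPPPH"
Token 5: literal('N'). Output: "LPPPPHN"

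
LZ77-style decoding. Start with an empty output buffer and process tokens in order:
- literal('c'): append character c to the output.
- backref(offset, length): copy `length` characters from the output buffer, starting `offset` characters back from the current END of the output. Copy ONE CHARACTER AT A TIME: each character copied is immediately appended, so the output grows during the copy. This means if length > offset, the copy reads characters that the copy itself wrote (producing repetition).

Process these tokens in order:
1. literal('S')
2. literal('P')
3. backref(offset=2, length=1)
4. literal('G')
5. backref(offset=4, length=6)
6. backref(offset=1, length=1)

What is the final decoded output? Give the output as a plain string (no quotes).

Token 1: literal('S'). Output: "S"
Token 2: literal('P'). Output: "SP"
Token 3: backref(off=2, len=1). Copied 'S' from pos 0. Output: "SPS"
Token 4: literal('G'). Output: "SPSG"
Token 5: backref(off=4, len=6) (overlapping!). Copied 'SPSGSP' from pos 0. Output: "SPSGSPSGSP"
Token 6: backref(off=1, len=1). Copied 'P' from pos 9. Output: "SPSGSPSGSPP"

Answer: SPSGSPSGSPP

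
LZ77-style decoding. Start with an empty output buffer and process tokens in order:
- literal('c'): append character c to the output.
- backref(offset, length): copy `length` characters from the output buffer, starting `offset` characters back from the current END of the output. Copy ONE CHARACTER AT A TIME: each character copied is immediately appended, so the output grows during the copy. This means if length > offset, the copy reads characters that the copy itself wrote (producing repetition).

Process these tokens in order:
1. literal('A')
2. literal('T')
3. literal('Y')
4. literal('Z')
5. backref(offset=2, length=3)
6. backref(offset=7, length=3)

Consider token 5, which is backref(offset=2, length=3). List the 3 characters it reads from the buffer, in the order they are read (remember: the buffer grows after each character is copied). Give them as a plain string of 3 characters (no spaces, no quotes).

Answer: YZY

Derivation:
Token 1: literal('A'). Output: "A"
Token 2: literal('T'). Output: "AT"
Token 3: literal('Y'). Output: "ATY"
Token 4: literal('Z'). Output: "ATYZ"
Token 5: backref(off=2, len=3). Buffer before: "ATYZ" (len 4)
  byte 1: read out[2]='Y', append. Buffer now: "ATYZY"
  byte 2: read out[3]='Z', append. Buffer now: "ATYZYZ"
  byte 3: read out[4]='Y', append. Buffer now: "ATYZYZY"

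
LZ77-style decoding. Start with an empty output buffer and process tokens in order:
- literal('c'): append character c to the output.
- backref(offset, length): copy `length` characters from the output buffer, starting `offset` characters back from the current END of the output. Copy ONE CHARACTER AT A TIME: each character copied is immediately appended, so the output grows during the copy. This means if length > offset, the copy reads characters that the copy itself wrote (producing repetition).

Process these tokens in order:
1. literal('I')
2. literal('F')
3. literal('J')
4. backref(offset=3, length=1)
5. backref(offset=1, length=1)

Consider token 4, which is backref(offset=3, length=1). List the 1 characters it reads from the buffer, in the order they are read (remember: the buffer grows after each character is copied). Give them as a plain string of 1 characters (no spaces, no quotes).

Answer: I

Derivation:
Token 1: literal('I'). Output: "I"
Token 2: literal('F'). Output: "IF"
Token 3: literal('J'). Output: "IFJ"
Token 4: backref(off=3, len=1). Buffer before: "IFJ" (len 3)
  byte 1: read out[0]='I', append. Buffer now: "IFJI"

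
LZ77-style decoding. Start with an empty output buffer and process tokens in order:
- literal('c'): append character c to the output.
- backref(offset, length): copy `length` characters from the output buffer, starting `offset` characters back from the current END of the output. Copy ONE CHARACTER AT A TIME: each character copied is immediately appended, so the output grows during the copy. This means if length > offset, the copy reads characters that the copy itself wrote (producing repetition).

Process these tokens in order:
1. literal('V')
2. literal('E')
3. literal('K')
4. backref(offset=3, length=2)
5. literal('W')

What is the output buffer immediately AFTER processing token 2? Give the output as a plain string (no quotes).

Token 1: literal('V'). Output: "V"
Token 2: literal('E'). Output: "VE"

Answer: VE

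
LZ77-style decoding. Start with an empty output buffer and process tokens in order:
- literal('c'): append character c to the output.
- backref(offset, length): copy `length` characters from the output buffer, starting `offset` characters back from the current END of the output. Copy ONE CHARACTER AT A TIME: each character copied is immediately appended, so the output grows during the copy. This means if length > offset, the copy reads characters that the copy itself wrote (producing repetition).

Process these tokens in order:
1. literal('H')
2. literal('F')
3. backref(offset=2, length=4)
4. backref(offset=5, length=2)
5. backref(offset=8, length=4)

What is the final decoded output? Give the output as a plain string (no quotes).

Answer: HFHFHFFHHFHF

Derivation:
Token 1: literal('H'). Output: "H"
Token 2: literal('F'). Output: "HF"
Token 3: backref(off=2, len=4) (overlapping!). Copied 'HFHF' from pos 0. Output: "HFHFHF"
Token 4: backref(off=5, len=2). Copied 'FH' from pos 1. Output: "HFHFHFFH"
Token 5: backref(off=8, len=4). Copied 'HFHF' from pos 0. Output: "HFHFHFFHHFHF"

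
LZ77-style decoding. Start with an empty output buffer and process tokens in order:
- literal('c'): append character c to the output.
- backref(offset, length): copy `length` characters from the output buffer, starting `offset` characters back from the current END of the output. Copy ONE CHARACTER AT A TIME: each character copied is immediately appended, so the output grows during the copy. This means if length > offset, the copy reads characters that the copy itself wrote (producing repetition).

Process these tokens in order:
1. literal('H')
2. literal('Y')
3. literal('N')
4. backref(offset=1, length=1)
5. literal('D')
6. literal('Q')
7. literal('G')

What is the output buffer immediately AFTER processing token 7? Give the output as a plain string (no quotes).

Answer: HYNNDQG

Derivation:
Token 1: literal('H'). Output: "H"
Token 2: literal('Y'). Output: "HY"
Token 3: literal('N'). Output: "HYN"
Token 4: backref(off=1, len=1). Copied 'N' from pos 2. Output: "HYNN"
Token 5: literal('D'). Output: "HYNND"
Token 6: literal('Q'). Output: "HYNNDQ"
Token 7: literal('G'). Output: "HYNNDQG"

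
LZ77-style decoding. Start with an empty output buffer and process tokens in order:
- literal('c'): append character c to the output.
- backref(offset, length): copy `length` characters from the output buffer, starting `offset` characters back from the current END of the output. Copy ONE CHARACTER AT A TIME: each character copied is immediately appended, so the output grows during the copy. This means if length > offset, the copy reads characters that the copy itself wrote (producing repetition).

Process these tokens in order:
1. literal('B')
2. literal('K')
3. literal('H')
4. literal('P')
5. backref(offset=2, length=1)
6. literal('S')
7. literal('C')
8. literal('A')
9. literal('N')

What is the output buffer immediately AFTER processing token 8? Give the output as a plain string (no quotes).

Token 1: literal('B'). Output: "B"
Token 2: literal('K'). Output: "BK"
Token 3: literal('H'). Output: "BKH"
Token 4: literal('P'). Output: "BKHP"
Token 5: backref(off=2, len=1). Copied 'H' from pos 2. Output: "BKHPH"
Token 6: literal('S'). Output: "BKHPHS"
Token 7: literal('C'). Output: "BKHPHSC"
Token 8: literal('A'). Output: "BKHPHSCA"

Answer: BKHPHSCA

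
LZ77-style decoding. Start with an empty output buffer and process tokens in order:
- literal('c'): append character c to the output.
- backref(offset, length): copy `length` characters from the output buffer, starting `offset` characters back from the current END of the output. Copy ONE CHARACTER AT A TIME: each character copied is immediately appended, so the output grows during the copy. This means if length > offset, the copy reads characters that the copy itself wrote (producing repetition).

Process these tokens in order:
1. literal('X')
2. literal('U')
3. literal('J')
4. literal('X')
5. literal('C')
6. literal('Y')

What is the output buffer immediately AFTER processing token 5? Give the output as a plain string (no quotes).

Token 1: literal('X'). Output: "X"
Token 2: literal('U'). Output: "XU"
Token 3: literal('J'). Output: "XUJ"
Token 4: literal('X'). Output: "XUJX"
Token 5: literal('C'). Output: "XUJXC"

Answer: XUJXC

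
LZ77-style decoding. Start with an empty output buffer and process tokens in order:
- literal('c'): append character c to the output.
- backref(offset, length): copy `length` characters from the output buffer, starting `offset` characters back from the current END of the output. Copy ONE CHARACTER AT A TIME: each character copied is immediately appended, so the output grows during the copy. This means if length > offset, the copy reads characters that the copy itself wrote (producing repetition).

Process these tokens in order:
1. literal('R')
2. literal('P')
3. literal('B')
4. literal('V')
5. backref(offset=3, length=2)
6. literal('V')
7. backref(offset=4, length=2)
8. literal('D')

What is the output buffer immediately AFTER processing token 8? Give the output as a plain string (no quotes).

Token 1: literal('R'). Output: "R"
Token 2: literal('P'). Output: "RP"
Token 3: literal('B'). Output: "RPB"
Token 4: literal('V'). Output: "RPBV"
Token 5: backref(off=3, len=2). Copied 'PB' from pos 1. Output: "RPBVPB"
Token 6: literal('V'). Output: "RPBVPBV"
Token 7: backref(off=4, len=2). Copied 'VP' from pos 3. Output: "RPBVPBVVP"
Token 8: literal('D'). Output: "RPBVPBVVPD"

Answer: RPBVPBVVPD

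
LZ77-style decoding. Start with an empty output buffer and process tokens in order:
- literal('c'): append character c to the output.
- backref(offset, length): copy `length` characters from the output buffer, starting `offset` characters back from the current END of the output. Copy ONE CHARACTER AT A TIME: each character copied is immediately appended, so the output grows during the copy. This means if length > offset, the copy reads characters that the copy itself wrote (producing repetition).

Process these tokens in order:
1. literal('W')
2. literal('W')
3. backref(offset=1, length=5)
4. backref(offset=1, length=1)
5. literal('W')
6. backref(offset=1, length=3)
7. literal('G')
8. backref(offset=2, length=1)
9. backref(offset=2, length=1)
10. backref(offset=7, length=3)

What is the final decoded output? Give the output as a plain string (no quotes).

Answer: WWWWWWWWWWWWGWGWWW

Derivation:
Token 1: literal('W'). Output: "W"
Token 2: literal('W'). Output: "WW"
Token 3: backref(off=1, len=5) (overlapping!). Copied 'WWWWW' from pos 1. Output: "WWWWWWW"
Token 4: backref(off=1, len=1). Copied 'W' from pos 6. Output: "WWWWWWWW"
Token 5: literal('W'). Output: "WWWWWWWWW"
Token 6: backref(off=1, len=3) (overlapping!). Copied 'WWW' from pos 8. Output: "WWWWWWWWWWWW"
Token 7: literal('G'). Output: "WWWWWWWWWWWWG"
Token 8: backref(off=2, len=1). Copied 'W' from pos 11. Output: "WWWWWWWWWWWWGW"
Token 9: backref(off=2, len=1). Copied 'G' from pos 12. Output: "WWWWWWWWWWWWGWG"
Token 10: backref(off=7, len=3). Copied 'WWW' from pos 8. Output: "WWWWWWWWWWWWGWGWWW"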